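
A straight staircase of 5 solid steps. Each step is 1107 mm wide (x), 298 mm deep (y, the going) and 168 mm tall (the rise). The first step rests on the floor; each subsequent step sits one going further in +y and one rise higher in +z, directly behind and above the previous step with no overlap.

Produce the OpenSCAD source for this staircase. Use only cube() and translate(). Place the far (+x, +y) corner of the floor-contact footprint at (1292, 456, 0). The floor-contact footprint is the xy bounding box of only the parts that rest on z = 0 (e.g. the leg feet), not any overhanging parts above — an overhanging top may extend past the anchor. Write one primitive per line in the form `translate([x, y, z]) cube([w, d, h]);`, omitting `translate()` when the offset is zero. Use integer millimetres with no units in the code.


translate([185, 158, 0]) cube([1107, 298, 168]);
translate([185, 456, 168]) cube([1107, 298, 168]);
translate([185, 754, 336]) cube([1107, 298, 168]);
translate([185, 1052, 504]) cube([1107, 298, 168]);
translate([185, 1350, 672]) cube([1107, 298, 168]);


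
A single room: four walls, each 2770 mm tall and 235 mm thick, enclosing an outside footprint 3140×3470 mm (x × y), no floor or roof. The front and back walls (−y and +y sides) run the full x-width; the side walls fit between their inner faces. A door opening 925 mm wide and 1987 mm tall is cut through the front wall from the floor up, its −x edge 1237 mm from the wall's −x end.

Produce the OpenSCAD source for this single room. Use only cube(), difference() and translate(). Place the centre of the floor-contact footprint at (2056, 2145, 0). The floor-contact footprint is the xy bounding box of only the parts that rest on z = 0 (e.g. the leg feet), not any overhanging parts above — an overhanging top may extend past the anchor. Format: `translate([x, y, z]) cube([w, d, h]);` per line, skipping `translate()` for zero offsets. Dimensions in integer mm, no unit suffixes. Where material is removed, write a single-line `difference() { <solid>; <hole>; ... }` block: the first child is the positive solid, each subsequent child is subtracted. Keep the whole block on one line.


difference() { translate([486, 410, 0]) cube([3140, 235, 2770]); translate([1723, 410, 0]) cube([925, 235, 1987]); }
translate([486, 3645, 0]) cube([3140, 235, 2770]);
translate([486, 645, 0]) cube([235, 3000, 2770]);
translate([3391, 645, 0]) cube([235, 3000, 2770]);


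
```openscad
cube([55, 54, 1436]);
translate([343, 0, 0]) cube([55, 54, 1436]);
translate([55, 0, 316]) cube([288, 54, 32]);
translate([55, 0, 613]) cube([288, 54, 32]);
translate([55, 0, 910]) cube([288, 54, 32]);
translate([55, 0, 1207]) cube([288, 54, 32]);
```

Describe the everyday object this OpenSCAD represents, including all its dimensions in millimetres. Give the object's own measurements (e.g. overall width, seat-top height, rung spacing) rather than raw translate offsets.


A straight ladder. Two 55×54 mm vertical rails, 1436 mm tall, stand 398 mm apart (outside-to-outside) with their front faces coplanar on the −y side. 4 rungs, each 54 mm deep and 32 mm tall, span between the inner faces of the rails, front faces flush with the rails. The lowest rung's underside is at z = 316 mm and rungs are spaced 297 mm apart (underside to underside).


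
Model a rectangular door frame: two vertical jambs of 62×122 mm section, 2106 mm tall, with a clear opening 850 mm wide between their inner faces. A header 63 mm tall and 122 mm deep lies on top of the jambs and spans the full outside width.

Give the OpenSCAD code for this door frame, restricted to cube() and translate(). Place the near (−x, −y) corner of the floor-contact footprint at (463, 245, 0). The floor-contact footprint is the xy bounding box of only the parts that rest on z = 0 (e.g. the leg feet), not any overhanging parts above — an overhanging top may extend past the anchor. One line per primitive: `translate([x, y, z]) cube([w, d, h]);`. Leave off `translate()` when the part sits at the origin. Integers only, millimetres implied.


translate([463, 245, 0]) cube([62, 122, 2106]);
translate([1375, 245, 0]) cube([62, 122, 2106]);
translate([463, 245, 2106]) cube([974, 122, 63]);


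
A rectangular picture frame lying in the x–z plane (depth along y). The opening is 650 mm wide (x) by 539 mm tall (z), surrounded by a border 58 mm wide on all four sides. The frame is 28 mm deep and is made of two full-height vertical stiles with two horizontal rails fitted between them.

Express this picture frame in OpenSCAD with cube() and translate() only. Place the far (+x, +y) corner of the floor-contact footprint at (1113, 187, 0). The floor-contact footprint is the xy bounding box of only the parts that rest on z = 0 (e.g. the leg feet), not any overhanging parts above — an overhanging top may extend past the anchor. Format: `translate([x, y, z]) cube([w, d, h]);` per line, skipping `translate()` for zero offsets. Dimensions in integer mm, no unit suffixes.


translate([347, 159, 0]) cube([58, 28, 655]);
translate([1055, 159, 0]) cube([58, 28, 655]);
translate([405, 159, 0]) cube([650, 28, 58]);
translate([405, 159, 597]) cube([650, 28, 58]);


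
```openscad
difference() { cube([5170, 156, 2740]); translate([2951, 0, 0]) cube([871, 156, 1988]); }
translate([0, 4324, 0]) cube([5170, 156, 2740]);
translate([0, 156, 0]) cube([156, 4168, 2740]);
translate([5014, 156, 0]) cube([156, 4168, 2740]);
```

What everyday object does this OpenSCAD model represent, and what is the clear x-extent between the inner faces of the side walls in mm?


A single room. The interior width is 4858 mm.

Four walls enclosing a rectangle with a door in the front wall — a room. Outside width 5170 minus two 156 mm walls gives 4858 mm.


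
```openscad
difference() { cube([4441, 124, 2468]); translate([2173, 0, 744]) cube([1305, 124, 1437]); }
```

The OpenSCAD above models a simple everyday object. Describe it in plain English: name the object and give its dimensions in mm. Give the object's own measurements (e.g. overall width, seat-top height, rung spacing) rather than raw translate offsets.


A wall 4441 mm long (x), 124 mm thick (y), 2468 mm tall, with a rectangular window opening cut through it. The opening is 1305 mm wide and 1437 mm tall; its sill is at z = 744 mm and its near (−x) edge is 2173 mm from the wall's −x end. The opening passes through the full wall thickness.


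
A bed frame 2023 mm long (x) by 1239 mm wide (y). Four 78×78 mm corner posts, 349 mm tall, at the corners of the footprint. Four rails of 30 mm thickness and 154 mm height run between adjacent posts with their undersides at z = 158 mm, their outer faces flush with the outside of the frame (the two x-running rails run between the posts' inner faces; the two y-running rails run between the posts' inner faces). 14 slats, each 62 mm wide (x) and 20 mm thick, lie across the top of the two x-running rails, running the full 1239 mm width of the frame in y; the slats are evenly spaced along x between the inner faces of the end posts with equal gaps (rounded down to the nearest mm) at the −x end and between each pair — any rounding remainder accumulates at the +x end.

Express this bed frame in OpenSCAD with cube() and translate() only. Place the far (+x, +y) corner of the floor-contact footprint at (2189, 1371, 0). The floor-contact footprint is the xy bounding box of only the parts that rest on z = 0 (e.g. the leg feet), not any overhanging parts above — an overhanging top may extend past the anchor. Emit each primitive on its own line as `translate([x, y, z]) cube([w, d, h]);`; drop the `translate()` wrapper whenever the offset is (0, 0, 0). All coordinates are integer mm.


translate([166, 132, 0]) cube([78, 78, 349]);
translate([166, 1293, 0]) cube([78, 78, 349]);
translate([2111, 132, 0]) cube([78, 78, 349]);
translate([2111, 1293, 0]) cube([78, 78, 349]);
translate([244, 132, 158]) cube([1867, 30, 154]);
translate([244, 1341, 158]) cube([1867, 30, 154]);
translate([166, 210, 158]) cube([30, 1083, 154]);
translate([2159, 210, 158]) cube([30, 1083, 154]);
translate([310, 132, 312]) cube([62, 1239, 20]);
translate([438, 132, 312]) cube([62, 1239, 20]);
translate([566, 132, 312]) cube([62, 1239, 20]);
translate([694, 132, 312]) cube([62, 1239, 20]);
translate([822, 132, 312]) cube([62, 1239, 20]);
translate([950, 132, 312]) cube([62, 1239, 20]);
translate([1078, 132, 312]) cube([62, 1239, 20]);
translate([1206, 132, 312]) cube([62, 1239, 20]);
translate([1334, 132, 312]) cube([62, 1239, 20]);
translate([1462, 132, 312]) cube([62, 1239, 20]);
translate([1590, 132, 312]) cube([62, 1239, 20]);
translate([1718, 132, 312]) cube([62, 1239, 20]);
translate([1846, 132, 312]) cube([62, 1239, 20]);
translate([1974, 132, 312]) cube([62, 1239, 20]);


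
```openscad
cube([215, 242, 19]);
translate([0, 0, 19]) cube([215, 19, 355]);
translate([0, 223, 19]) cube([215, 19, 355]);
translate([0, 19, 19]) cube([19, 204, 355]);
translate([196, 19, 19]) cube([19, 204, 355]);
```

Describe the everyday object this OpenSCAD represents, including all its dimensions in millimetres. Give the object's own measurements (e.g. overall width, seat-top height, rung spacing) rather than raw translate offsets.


An open-topped rectangular box: outside dimensions 215×242×374 mm, with a uniform wall and base thickness of 19 mm. The base is a full 215×242 slab on the floor; four walls sit on top of the base. The front and back walls (the −y and +y sides) span the full width; the two side walls fit between them.


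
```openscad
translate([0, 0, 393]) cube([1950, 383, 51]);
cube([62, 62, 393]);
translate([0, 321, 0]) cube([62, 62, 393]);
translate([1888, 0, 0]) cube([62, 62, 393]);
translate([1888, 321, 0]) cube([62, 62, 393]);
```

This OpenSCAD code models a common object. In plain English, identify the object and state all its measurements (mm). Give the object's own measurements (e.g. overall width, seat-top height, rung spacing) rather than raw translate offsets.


A long wooden bench with a 1950 mm (x) × 383 mm (y) seat, 51 mm thick, its top surface 444 mm above the floor. Four 62 mm square legs at the seat corners, flush with the edges, run from z = 0 to the seat underside.


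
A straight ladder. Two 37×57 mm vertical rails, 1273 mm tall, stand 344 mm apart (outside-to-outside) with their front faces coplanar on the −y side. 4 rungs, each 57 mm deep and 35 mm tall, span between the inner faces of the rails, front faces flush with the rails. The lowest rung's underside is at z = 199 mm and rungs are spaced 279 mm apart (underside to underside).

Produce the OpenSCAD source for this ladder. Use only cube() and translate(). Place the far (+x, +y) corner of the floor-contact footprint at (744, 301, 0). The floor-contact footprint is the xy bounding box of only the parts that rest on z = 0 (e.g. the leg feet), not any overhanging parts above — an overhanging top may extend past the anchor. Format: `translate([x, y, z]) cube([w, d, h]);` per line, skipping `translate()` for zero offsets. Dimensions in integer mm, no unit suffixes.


// rung span = 344 - 2*37 = 270
// rung[k] z = 199 + k*279
translate([400, 244, 0]) cube([37, 57, 1273]);
translate([707, 244, 0]) cube([37, 57, 1273]);
translate([437, 244, 199]) cube([270, 57, 35]);
translate([437, 244, 478]) cube([270, 57, 35]);
translate([437, 244, 757]) cube([270, 57, 35]);
translate([437, 244, 1036]) cube([270, 57, 35]);


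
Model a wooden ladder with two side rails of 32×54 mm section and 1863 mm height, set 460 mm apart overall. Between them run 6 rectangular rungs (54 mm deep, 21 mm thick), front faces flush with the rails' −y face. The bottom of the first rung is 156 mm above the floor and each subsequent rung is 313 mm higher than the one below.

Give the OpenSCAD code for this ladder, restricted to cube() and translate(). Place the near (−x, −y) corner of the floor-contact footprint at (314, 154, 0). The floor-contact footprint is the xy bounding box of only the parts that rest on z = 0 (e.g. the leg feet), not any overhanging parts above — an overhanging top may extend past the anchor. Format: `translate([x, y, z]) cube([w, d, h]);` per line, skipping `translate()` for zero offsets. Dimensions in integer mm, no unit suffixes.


translate([314, 154, 0]) cube([32, 54, 1863]);
translate([742, 154, 0]) cube([32, 54, 1863]);
translate([346, 154, 156]) cube([396, 54, 21]);
translate([346, 154, 469]) cube([396, 54, 21]);
translate([346, 154, 782]) cube([396, 54, 21]);
translate([346, 154, 1095]) cube([396, 54, 21]);
translate([346, 154, 1408]) cube([396, 54, 21]);
translate([346, 154, 1721]) cube([396, 54, 21]);


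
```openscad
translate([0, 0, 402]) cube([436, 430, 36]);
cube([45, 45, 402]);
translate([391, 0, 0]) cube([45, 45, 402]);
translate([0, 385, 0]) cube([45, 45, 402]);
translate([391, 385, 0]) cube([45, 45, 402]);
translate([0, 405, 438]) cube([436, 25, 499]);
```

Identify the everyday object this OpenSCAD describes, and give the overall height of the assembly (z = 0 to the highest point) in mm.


A chair. The overall height is 937 mm.

A slab on four corner posts with a tall panel at the back — a chair. The seat slab sits at z = 402 with thickness 36, and the 499 mm backrest starts at the seat top, so the overall height is 402 + 36 + 499 = 937 mm.


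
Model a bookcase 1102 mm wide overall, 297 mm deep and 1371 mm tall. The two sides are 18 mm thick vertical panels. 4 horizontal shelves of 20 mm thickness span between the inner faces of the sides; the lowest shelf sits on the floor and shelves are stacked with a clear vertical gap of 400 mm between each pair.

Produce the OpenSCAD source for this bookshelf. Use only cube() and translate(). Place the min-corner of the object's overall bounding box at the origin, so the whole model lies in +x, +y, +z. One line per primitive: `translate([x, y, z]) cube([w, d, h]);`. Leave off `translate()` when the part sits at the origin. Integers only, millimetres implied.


cube([18, 297, 1371]);
translate([1084, 0, 0]) cube([18, 297, 1371]);
translate([18, 0, 0]) cube([1066, 297, 20]);
translate([18, 0, 420]) cube([1066, 297, 20]);
translate([18, 0, 840]) cube([1066, 297, 20]);
translate([18, 0, 1260]) cube([1066, 297, 20]);


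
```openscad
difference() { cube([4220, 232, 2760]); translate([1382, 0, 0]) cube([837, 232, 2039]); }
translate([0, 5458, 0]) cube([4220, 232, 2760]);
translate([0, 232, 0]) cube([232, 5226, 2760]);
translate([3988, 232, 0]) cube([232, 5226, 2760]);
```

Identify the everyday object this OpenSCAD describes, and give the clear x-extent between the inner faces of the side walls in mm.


A single room. The interior width is 3756 mm.

Four walls enclosing a rectangle with a door in the front wall — a room. Outside width 4220 minus two 232 mm walls gives 3756 mm.


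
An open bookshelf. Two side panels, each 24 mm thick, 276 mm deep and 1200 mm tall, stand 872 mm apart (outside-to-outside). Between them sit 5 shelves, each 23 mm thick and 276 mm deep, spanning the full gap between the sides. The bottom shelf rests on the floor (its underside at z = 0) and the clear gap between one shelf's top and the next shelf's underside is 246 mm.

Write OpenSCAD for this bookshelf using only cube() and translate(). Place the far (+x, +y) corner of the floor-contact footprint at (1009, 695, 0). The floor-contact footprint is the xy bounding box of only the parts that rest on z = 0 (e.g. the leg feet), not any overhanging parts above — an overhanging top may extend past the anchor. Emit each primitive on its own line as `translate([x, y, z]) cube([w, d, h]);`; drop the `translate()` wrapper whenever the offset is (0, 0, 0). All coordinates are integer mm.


translate([137, 419, 0]) cube([24, 276, 1200]);
translate([985, 419, 0]) cube([24, 276, 1200]);
translate([161, 419, 0]) cube([824, 276, 23]);
translate([161, 419, 269]) cube([824, 276, 23]);
translate([161, 419, 538]) cube([824, 276, 23]);
translate([161, 419, 807]) cube([824, 276, 23]);
translate([161, 419, 1076]) cube([824, 276, 23]);


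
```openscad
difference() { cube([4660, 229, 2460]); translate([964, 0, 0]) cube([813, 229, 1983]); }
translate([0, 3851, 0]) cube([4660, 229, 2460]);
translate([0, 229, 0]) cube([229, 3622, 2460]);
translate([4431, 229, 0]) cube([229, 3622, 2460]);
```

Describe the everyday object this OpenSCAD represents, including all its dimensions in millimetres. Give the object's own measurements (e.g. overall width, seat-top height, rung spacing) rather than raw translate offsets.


A single room: four walls, each 2460 mm tall and 229 mm thick, enclosing an outside footprint 4660×4080 mm (x × y), no floor or roof. The front and back walls (−y and +y sides) run the full x-width; the side walls fit between their inner faces. A door opening 813 mm wide and 1983 mm tall is cut through the front wall from the floor up, its −x edge 964 mm from the wall's −x end.


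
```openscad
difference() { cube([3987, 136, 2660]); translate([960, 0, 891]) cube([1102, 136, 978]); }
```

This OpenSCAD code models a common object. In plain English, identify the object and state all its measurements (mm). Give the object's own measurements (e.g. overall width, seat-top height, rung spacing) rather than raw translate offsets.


A wall 3987 mm long (x), 136 mm thick (y), 2660 mm tall, with a rectangular window opening cut through it. The opening is 1102 mm wide and 978 mm tall; its sill is at z = 891 mm and its near (−x) edge is 960 mm from the wall's −x end. The opening passes through the full wall thickness.


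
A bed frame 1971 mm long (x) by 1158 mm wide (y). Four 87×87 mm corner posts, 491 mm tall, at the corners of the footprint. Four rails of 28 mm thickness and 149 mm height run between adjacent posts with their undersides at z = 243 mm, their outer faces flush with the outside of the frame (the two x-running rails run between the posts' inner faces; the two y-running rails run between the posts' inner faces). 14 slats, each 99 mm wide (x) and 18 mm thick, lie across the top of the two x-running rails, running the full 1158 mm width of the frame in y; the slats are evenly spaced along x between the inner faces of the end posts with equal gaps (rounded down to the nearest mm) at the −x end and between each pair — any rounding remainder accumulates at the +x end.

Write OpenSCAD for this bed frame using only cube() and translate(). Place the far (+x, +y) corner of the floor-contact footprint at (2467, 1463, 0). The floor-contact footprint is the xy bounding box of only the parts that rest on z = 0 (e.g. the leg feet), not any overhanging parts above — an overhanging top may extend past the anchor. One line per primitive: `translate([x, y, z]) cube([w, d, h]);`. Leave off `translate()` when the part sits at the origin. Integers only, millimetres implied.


translate([496, 305, 0]) cube([87, 87, 491]);
translate([496, 1376, 0]) cube([87, 87, 491]);
translate([2380, 305, 0]) cube([87, 87, 491]);
translate([2380, 1376, 0]) cube([87, 87, 491]);
translate([583, 305, 243]) cube([1797, 28, 149]);
translate([583, 1435, 243]) cube([1797, 28, 149]);
translate([496, 392, 243]) cube([28, 984, 149]);
translate([2439, 392, 243]) cube([28, 984, 149]);
translate([610, 305, 392]) cube([99, 1158, 18]);
translate([736, 305, 392]) cube([99, 1158, 18]);
translate([862, 305, 392]) cube([99, 1158, 18]);
translate([988, 305, 392]) cube([99, 1158, 18]);
translate([1114, 305, 392]) cube([99, 1158, 18]);
translate([1240, 305, 392]) cube([99, 1158, 18]);
translate([1366, 305, 392]) cube([99, 1158, 18]);
translate([1492, 305, 392]) cube([99, 1158, 18]);
translate([1618, 305, 392]) cube([99, 1158, 18]);
translate([1744, 305, 392]) cube([99, 1158, 18]);
translate([1870, 305, 392]) cube([99, 1158, 18]);
translate([1996, 305, 392]) cube([99, 1158, 18]);
translate([2122, 305, 392]) cube([99, 1158, 18]);
translate([2248, 305, 392]) cube([99, 1158, 18]);


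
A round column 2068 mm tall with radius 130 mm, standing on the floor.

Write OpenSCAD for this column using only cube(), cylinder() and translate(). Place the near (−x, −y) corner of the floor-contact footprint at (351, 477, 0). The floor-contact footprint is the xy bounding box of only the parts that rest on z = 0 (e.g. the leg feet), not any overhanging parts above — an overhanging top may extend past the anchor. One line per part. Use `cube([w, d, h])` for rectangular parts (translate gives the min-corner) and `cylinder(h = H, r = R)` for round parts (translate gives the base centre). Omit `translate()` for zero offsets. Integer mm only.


translate([481, 607, 0]) cylinder(h = 2068, r = 130);


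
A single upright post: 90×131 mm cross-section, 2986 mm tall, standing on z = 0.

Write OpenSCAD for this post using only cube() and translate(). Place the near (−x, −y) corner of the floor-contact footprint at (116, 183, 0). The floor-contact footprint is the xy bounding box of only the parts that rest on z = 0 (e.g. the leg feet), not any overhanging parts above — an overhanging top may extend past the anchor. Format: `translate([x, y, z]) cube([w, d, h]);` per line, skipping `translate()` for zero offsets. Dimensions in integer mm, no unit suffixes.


translate([116, 183, 0]) cube([90, 131, 2986]);


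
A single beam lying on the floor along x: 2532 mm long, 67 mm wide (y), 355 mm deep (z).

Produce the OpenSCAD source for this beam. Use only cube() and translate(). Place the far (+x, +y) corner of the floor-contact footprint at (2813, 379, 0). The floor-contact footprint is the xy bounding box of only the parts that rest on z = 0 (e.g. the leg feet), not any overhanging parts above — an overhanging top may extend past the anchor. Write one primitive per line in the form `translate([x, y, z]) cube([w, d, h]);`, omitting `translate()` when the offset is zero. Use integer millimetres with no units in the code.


translate([281, 312, 0]) cube([2532, 67, 355]);


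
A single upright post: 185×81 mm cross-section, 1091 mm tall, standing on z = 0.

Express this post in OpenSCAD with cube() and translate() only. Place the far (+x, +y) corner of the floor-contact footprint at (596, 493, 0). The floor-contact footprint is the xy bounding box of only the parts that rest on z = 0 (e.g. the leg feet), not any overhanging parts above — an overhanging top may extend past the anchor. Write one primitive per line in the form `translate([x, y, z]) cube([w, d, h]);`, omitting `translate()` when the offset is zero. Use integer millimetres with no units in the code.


translate([411, 412, 0]) cube([185, 81, 1091]);


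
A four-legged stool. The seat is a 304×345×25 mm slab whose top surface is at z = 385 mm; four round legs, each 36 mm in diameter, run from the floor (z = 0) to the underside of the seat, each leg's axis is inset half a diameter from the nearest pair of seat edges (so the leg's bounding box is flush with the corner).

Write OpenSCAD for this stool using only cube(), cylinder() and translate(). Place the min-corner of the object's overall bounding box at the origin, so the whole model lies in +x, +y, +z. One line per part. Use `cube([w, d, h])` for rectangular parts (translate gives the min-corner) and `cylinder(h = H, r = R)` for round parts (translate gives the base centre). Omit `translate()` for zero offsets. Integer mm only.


translate([0, 0, 360]) cube([304, 345, 25]);
translate([18, 18, 0]) cylinder(h = 360, r = 18);
translate([286, 18, 0]) cylinder(h = 360, r = 18);
translate([18, 327, 0]) cylinder(h = 360, r = 18);
translate([286, 327, 0]) cylinder(h = 360, r = 18);


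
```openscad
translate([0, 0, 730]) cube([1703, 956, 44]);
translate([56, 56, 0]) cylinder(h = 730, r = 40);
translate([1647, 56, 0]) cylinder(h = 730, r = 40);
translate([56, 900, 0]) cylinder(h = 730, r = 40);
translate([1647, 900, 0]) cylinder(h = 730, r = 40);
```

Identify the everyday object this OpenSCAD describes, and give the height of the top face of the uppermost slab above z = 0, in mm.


A table. The table height is 774 mm.

A 1703×956×44 slab sits at z = 730 on four Ø80 mm round legs — a table. The top surface is at 730 + 44 = 774 mm.


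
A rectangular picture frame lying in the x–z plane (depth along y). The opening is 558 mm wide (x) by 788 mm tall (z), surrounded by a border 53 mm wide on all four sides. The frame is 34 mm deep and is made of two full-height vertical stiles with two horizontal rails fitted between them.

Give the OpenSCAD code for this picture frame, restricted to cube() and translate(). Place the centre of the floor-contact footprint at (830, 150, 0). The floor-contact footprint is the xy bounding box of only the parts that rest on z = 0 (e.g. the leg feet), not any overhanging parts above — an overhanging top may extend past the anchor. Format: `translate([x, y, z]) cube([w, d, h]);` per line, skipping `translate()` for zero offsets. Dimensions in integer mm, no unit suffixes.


translate([498, 133, 0]) cube([53, 34, 894]);
translate([1109, 133, 0]) cube([53, 34, 894]);
translate([551, 133, 0]) cube([558, 34, 53]);
translate([551, 133, 841]) cube([558, 34, 53]);


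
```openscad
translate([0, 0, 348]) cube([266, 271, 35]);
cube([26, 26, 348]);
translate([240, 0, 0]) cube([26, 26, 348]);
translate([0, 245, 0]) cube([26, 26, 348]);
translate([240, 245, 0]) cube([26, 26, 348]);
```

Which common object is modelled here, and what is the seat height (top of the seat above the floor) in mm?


A stool. The seat height is 383 mm.

A 266×271×35 slab at z = 348 on four corner posts — a stool. The seat top is 348 + 35 = 383 mm.


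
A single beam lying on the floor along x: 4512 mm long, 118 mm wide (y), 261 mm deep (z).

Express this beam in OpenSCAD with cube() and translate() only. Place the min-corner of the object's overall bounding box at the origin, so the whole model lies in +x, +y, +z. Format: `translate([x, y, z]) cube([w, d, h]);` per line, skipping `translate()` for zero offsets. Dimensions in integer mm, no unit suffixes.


cube([4512, 118, 261]);


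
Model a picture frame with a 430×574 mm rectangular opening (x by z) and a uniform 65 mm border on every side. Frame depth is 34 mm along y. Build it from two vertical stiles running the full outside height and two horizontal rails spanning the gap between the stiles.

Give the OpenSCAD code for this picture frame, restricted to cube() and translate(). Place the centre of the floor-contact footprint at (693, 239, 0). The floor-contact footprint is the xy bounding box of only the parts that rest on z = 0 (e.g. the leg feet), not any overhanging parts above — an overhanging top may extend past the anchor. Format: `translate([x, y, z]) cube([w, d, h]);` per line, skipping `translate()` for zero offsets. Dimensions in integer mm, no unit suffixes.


translate([413, 222, 0]) cube([65, 34, 704]);
translate([908, 222, 0]) cube([65, 34, 704]);
translate([478, 222, 0]) cube([430, 34, 65]);
translate([478, 222, 639]) cube([430, 34, 65]);


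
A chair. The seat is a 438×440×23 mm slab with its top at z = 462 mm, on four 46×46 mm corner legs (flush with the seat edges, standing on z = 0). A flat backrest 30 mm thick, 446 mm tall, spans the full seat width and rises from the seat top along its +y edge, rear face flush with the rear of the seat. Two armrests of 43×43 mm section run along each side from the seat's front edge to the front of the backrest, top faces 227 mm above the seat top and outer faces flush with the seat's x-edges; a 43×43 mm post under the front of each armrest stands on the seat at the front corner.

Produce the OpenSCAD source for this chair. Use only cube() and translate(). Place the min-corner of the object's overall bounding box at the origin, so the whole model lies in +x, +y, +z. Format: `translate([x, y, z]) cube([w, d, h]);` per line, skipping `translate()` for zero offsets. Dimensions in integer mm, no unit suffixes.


translate([0, 0, 439]) cube([438, 440, 23]);
cube([46, 46, 439]);
translate([392, 0, 0]) cube([46, 46, 439]);
translate([0, 394, 0]) cube([46, 46, 439]);
translate([392, 394, 0]) cube([46, 46, 439]);
translate([0, 410, 462]) cube([438, 30, 446]);
translate([0, 0, 646]) cube([43, 410, 43]);
translate([395, 0, 646]) cube([43, 410, 43]);
translate([0, 0, 462]) cube([43, 43, 184]);
translate([395, 0, 462]) cube([43, 43, 184]);


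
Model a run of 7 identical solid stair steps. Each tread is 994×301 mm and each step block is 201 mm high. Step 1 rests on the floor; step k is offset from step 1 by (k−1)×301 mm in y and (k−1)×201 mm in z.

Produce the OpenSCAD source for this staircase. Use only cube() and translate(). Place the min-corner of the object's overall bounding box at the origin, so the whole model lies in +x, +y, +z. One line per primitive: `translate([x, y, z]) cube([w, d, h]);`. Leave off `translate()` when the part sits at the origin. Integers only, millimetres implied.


cube([994, 301, 201]);
translate([0, 301, 201]) cube([994, 301, 201]);
translate([0, 602, 402]) cube([994, 301, 201]);
translate([0, 903, 603]) cube([994, 301, 201]);
translate([0, 1204, 804]) cube([994, 301, 201]);
translate([0, 1505, 1005]) cube([994, 301, 201]);
translate([0, 1806, 1206]) cube([994, 301, 201]);


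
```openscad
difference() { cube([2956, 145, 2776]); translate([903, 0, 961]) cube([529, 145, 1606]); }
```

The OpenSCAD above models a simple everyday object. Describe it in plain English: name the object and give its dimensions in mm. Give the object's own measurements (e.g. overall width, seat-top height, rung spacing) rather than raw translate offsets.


A wall 2956 mm long (x), 145 mm thick (y), 2776 mm tall, with a rectangular window opening cut through it. The opening is 529 mm wide and 1606 mm tall; its sill is at z = 961 mm and its near (−x) edge is 903 mm from the wall's −x end. The opening passes through the full wall thickness.


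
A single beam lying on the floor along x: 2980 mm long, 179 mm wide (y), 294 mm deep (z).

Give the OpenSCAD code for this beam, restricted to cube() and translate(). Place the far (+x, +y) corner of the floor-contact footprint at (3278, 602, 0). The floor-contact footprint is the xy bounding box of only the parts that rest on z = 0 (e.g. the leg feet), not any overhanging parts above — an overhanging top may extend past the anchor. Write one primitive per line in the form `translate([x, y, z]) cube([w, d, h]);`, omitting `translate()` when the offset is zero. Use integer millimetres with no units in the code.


translate([298, 423, 0]) cube([2980, 179, 294]);


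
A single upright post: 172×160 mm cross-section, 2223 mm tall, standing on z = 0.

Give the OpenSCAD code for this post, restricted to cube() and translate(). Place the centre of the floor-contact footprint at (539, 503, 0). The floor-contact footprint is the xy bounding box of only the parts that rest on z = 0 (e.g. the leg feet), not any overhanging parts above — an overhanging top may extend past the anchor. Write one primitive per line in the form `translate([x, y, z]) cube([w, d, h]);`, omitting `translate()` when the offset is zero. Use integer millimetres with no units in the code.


translate([453, 423, 0]) cube([172, 160, 2223]);


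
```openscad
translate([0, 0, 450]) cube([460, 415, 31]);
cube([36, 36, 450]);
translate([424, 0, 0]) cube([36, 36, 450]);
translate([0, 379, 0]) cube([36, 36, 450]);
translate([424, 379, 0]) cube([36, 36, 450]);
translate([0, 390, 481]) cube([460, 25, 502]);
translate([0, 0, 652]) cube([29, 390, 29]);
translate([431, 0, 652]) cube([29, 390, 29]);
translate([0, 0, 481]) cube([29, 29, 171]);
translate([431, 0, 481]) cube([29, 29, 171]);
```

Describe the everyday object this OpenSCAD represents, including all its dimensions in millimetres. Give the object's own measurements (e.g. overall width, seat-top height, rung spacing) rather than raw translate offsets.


A chair. The seat is a 460×415×31 mm slab with its top at z = 481 mm, on four 36×36 mm corner legs (flush with the seat edges, standing on z = 0). A flat backrest 25 mm thick, 502 mm tall, spans the full seat width and rises from the seat top along its +y edge, rear face flush with the rear of the seat. Two armrests of 29×29 mm section run along each side from the seat's front edge to the front of the backrest, top faces 200 mm above the seat top and outer faces flush with the seat's x-edges; a 29×29 mm post under the front of each armrest stands on the seat at the front corner.


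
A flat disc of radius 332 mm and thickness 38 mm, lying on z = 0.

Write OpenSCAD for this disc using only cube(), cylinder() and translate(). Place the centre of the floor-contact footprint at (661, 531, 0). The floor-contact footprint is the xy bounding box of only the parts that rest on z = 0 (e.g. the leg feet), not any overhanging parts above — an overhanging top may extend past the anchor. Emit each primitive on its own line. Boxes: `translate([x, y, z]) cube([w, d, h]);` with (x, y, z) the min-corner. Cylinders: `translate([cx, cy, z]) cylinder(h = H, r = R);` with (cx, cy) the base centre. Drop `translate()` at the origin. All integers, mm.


translate([661, 531, 0]) cylinder(h = 38, r = 332);


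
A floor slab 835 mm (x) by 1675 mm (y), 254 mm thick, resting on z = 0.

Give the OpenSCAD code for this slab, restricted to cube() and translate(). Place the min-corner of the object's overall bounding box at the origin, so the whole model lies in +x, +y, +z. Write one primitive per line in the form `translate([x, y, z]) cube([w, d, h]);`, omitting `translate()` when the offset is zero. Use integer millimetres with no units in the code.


cube([835, 1675, 254]);


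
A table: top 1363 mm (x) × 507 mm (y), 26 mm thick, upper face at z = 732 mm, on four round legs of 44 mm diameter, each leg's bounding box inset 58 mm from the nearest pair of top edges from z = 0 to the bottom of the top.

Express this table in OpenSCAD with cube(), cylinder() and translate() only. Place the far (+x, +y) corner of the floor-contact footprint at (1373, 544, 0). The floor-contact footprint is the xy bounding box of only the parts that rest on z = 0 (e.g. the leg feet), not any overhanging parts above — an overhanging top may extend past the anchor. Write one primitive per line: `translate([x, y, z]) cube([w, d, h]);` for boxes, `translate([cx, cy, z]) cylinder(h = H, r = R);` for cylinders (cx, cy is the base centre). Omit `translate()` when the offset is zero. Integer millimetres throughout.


translate([68, 95, 706]) cube([1363, 507, 26]);
translate([148, 175, 0]) cylinder(h = 706, r = 22);
translate([1351, 175, 0]) cylinder(h = 706, r = 22);
translate([148, 522, 0]) cylinder(h = 706, r = 22);
translate([1351, 522, 0]) cylinder(h = 706, r = 22);


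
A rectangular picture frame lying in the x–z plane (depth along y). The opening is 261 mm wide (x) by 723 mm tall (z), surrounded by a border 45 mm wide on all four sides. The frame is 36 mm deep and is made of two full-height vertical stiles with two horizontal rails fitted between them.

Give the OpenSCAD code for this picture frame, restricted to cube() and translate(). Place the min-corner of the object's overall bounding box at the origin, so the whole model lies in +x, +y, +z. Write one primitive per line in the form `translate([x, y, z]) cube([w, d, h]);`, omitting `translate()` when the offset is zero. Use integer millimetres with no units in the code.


cube([45, 36, 813]);
translate([306, 0, 0]) cube([45, 36, 813]);
translate([45, 0, 0]) cube([261, 36, 45]);
translate([45, 0, 768]) cube([261, 36, 45]);


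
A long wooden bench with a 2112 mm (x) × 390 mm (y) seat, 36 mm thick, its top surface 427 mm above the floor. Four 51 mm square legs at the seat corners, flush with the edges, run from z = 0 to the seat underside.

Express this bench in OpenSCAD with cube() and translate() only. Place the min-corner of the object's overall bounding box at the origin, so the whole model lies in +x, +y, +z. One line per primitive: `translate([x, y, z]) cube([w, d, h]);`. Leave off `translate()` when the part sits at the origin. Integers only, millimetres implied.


translate([0, 0, 391]) cube([2112, 390, 36]);
cube([51, 51, 391]);
translate([0, 339, 0]) cube([51, 51, 391]);
translate([2061, 0, 0]) cube([51, 51, 391]);
translate([2061, 339, 0]) cube([51, 51, 391]);


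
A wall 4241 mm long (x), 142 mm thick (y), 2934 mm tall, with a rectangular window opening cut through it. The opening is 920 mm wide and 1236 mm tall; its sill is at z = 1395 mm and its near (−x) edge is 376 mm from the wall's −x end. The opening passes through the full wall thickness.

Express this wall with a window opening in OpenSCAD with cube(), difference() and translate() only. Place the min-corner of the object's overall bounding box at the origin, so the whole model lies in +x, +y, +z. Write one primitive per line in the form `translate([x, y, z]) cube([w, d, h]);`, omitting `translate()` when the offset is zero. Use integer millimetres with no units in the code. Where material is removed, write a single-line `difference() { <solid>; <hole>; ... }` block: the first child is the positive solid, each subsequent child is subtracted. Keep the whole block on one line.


difference() { cube([4241, 142, 2934]); translate([376, 0, 1395]) cube([920, 142, 1236]); }


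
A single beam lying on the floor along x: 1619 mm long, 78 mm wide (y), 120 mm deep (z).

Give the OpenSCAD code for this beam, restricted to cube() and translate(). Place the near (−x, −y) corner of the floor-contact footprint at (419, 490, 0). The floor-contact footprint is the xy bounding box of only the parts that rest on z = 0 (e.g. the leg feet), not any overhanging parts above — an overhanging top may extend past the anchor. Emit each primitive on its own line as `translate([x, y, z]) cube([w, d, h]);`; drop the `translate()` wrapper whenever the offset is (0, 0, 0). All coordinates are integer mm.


translate([419, 490, 0]) cube([1619, 78, 120]);


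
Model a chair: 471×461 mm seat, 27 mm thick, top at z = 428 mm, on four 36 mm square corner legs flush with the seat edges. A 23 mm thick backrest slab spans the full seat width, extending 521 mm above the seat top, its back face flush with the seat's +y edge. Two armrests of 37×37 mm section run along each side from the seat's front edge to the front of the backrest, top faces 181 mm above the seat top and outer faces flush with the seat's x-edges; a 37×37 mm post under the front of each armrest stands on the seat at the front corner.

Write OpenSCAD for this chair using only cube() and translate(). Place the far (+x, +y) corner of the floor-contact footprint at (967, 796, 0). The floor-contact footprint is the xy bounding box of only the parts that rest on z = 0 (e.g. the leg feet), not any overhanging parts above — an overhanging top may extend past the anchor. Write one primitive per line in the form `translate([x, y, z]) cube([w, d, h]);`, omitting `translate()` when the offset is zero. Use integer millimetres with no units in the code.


translate([496, 335, 401]) cube([471, 461, 27]);
translate([496, 335, 0]) cube([36, 36, 401]);
translate([931, 335, 0]) cube([36, 36, 401]);
translate([496, 760, 0]) cube([36, 36, 401]);
translate([931, 760, 0]) cube([36, 36, 401]);
translate([496, 773, 428]) cube([471, 23, 521]);
translate([496, 335, 572]) cube([37, 438, 37]);
translate([930, 335, 572]) cube([37, 438, 37]);
translate([496, 335, 428]) cube([37, 37, 144]);
translate([930, 335, 428]) cube([37, 37, 144]);


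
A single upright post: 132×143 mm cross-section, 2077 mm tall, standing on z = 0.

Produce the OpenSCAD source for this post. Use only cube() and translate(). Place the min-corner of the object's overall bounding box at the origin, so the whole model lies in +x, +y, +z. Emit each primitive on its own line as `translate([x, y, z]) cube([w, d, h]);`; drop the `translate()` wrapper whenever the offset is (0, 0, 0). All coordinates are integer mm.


cube([132, 143, 2077]);


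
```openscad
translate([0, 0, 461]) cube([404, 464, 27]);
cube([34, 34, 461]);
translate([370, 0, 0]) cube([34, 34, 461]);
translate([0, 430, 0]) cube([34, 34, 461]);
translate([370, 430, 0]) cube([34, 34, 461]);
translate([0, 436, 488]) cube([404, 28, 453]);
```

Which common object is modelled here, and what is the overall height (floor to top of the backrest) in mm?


A chair. The overall height is 941 mm.

A slab on four corner posts with a tall panel at the back — a chair. The seat slab sits at z = 461 with thickness 27, and the 453 mm backrest starts at the seat top, so the overall height is 461 + 27 + 453 = 941 mm.
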